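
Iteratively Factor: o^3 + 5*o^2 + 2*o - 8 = (o + 4)*(o^2 + o - 2) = (o - 1)*(o + 4)*(o + 2)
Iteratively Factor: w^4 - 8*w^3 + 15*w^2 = (w - 3)*(w^3 - 5*w^2) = w*(w - 3)*(w^2 - 5*w) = w*(w - 5)*(w - 3)*(w)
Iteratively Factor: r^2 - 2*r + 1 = (r - 1)*(r - 1)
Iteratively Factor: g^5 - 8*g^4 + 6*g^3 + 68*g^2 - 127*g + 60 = (g - 1)*(g^4 - 7*g^3 - g^2 + 67*g - 60) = (g - 4)*(g - 1)*(g^3 - 3*g^2 - 13*g + 15) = (g - 5)*(g - 4)*(g - 1)*(g^2 + 2*g - 3) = (g - 5)*(g - 4)*(g - 1)^2*(g + 3)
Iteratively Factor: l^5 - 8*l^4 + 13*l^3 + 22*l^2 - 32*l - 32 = (l + 1)*(l^4 - 9*l^3 + 22*l^2 - 32) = (l - 4)*(l + 1)*(l^3 - 5*l^2 + 2*l + 8) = (l - 4)*(l - 2)*(l + 1)*(l^2 - 3*l - 4) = (l - 4)*(l - 2)*(l + 1)^2*(l - 4)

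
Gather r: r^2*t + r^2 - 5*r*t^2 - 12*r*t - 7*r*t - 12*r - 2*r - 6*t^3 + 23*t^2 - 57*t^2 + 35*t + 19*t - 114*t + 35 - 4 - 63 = r^2*(t + 1) + r*(-5*t^2 - 19*t - 14) - 6*t^3 - 34*t^2 - 60*t - 32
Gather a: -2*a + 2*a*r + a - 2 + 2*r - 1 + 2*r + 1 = a*(2*r - 1) + 4*r - 2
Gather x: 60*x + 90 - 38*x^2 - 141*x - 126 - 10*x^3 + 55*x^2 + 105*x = -10*x^3 + 17*x^2 + 24*x - 36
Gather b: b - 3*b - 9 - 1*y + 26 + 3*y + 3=-2*b + 2*y + 20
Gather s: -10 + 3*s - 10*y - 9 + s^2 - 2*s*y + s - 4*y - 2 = s^2 + s*(4 - 2*y) - 14*y - 21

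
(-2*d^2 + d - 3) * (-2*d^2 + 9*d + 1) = 4*d^4 - 20*d^3 + 13*d^2 - 26*d - 3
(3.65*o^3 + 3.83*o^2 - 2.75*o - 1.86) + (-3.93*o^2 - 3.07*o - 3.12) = 3.65*o^3 - 0.1*o^2 - 5.82*o - 4.98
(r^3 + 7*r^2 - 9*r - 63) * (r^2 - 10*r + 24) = r^5 - 3*r^4 - 55*r^3 + 195*r^2 + 414*r - 1512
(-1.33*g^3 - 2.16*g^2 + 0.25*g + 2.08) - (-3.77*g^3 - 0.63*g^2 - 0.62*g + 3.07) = 2.44*g^3 - 1.53*g^2 + 0.87*g - 0.99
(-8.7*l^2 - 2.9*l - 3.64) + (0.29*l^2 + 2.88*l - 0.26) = -8.41*l^2 - 0.02*l - 3.9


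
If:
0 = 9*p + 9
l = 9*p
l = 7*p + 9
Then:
No Solution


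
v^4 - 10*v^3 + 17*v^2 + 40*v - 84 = (v - 7)*(v - 3)*(v - 2)*(v + 2)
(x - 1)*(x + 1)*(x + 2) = x^3 + 2*x^2 - x - 2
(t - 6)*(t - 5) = t^2 - 11*t + 30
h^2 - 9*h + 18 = (h - 6)*(h - 3)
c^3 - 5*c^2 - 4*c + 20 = (c - 5)*(c - 2)*(c + 2)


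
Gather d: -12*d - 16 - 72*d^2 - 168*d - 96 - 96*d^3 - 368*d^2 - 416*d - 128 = -96*d^3 - 440*d^2 - 596*d - 240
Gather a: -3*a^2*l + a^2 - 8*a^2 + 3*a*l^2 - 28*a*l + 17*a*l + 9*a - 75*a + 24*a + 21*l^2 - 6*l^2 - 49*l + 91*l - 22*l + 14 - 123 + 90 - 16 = a^2*(-3*l - 7) + a*(3*l^2 - 11*l - 42) + 15*l^2 + 20*l - 35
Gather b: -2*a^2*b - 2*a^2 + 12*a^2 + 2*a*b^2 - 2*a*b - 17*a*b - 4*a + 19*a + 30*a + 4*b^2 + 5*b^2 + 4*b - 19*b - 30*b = 10*a^2 + 45*a + b^2*(2*a + 9) + b*(-2*a^2 - 19*a - 45)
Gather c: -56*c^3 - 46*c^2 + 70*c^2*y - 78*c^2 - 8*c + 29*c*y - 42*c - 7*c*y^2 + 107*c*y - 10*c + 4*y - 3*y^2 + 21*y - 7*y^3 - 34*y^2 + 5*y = -56*c^3 + c^2*(70*y - 124) + c*(-7*y^2 + 136*y - 60) - 7*y^3 - 37*y^2 + 30*y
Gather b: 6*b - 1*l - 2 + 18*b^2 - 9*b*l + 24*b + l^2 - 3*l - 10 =18*b^2 + b*(30 - 9*l) + l^2 - 4*l - 12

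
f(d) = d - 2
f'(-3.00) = 1.00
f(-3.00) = -5.00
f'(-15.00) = 1.00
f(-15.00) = -17.00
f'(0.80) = 1.00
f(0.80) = -1.20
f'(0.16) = 1.00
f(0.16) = -1.84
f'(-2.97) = 1.00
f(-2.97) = -4.97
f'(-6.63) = 1.00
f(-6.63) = -8.63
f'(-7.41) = 1.00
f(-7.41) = -9.41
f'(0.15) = 1.00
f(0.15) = -1.85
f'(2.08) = 1.00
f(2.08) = 0.08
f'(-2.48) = 1.00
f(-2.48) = -4.48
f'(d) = 1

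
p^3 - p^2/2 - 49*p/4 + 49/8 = (p - 7/2)*(p - 1/2)*(p + 7/2)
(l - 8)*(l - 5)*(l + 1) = l^3 - 12*l^2 + 27*l + 40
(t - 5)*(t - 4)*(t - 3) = t^3 - 12*t^2 + 47*t - 60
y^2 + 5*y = y*(y + 5)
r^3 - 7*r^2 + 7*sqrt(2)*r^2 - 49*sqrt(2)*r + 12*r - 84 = (r - 7)*(r + sqrt(2))*(r + 6*sqrt(2))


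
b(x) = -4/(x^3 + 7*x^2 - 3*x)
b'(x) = -4*(-3*x^2 - 14*x + 3)/(x^3 + 7*x^2 - 3*x)^2 = 4*(3*x^2 + 14*x - 3)/(x^2*(x^2 + 7*x - 3)^2)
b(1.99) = -0.13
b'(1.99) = 0.17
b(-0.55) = -1.11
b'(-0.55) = -3.02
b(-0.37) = -1.98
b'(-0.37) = -7.63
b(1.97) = -0.14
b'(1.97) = 0.17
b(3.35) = -0.04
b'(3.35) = 0.03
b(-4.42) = -0.06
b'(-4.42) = -0.01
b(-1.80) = -0.18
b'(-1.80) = -0.15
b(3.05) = -0.05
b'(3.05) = 0.04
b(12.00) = 0.00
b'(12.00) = 0.00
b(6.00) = -0.00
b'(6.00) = 0.00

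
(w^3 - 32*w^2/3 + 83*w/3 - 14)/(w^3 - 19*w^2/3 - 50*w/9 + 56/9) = 3*(w - 3)/(3*w + 4)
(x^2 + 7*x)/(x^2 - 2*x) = (x + 7)/(x - 2)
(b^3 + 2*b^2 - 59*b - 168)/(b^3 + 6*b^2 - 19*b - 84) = (b - 8)/(b - 4)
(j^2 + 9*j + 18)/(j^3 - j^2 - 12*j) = (j + 6)/(j*(j - 4))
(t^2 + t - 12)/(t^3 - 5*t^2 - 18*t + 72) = 1/(t - 6)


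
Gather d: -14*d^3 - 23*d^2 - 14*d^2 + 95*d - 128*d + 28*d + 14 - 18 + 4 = -14*d^3 - 37*d^2 - 5*d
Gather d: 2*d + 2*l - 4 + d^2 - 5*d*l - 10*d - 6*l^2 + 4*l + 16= d^2 + d*(-5*l - 8) - 6*l^2 + 6*l + 12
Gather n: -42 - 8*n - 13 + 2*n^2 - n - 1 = 2*n^2 - 9*n - 56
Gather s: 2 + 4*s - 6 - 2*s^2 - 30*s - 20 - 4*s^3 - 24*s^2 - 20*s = -4*s^3 - 26*s^2 - 46*s - 24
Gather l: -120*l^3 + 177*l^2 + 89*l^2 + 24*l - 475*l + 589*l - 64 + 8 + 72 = -120*l^3 + 266*l^2 + 138*l + 16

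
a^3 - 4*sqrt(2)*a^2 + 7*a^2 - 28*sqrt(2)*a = a*(a + 7)*(a - 4*sqrt(2))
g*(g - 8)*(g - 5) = g^3 - 13*g^2 + 40*g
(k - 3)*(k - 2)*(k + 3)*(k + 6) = k^4 + 4*k^3 - 21*k^2 - 36*k + 108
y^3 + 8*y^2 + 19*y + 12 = (y + 1)*(y + 3)*(y + 4)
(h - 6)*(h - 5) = h^2 - 11*h + 30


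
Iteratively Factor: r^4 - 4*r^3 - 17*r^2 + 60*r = (r + 4)*(r^3 - 8*r^2 + 15*r) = (r - 3)*(r + 4)*(r^2 - 5*r) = r*(r - 3)*(r + 4)*(r - 5)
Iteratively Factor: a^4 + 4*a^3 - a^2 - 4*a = (a + 4)*(a^3 - a) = a*(a + 4)*(a^2 - 1) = a*(a - 1)*(a + 4)*(a + 1)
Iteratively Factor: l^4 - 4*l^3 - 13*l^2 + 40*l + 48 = (l + 3)*(l^3 - 7*l^2 + 8*l + 16) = (l - 4)*(l + 3)*(l^2 - 3*l - 4) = (l - 4)*(l + 1)*(l + 3)*(l - 4)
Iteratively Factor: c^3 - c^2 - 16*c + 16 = (c - 4)*(c^2 + 3*c - 4) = (c - 4)*(c + 4)*(c - 1)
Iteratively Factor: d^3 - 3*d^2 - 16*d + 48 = (d - 4)*(d^2 + d - 12) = (d - 4)*(d - 3)*(d + 4)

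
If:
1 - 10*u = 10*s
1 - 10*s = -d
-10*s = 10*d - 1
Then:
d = 0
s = 1/10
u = 0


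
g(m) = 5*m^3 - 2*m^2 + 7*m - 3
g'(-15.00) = 3442.00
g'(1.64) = 40.78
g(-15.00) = -17433.00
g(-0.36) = -6.01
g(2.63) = 92.53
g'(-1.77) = 61.07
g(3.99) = 310.70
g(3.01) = 136.30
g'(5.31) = 408.70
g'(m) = 15*m^2 - 4*m + 7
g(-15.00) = -17433.00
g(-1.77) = -49.38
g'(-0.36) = 10.38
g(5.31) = 726.38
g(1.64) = 25.16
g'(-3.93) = 254.39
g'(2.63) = 100.23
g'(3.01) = 130.86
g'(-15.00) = 3442.00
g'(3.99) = 229.84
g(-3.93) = -364.89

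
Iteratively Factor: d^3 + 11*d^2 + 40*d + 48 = (d + 4)*(d^2 + 7*d + 12) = (d + 3)*(d + 4)*(d + 4)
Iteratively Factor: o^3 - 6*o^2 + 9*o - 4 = (o - 1)*(o^2 - 5*o + 4) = (o - 4)*(o - 1)*(o - 1)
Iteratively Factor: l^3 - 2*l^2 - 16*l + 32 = (l + 4)*(l^2 - 6*l + 8) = (l - 4)*(l + 4)*(l - 2)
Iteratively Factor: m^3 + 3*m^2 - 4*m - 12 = (m - 2)*(m^2 + 5*m + 6) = (m - 2)*(m + 3)*(m + 2)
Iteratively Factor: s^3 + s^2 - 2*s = (s - 1)*(s^2 + 2*s) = (s - 1)*(s + 2)*(s)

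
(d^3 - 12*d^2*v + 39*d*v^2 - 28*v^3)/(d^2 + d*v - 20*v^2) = (d^2 - 8*d*v + 7*v^2)/(d + 5*v)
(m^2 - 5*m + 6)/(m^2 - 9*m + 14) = (m - 3)/(m - 7)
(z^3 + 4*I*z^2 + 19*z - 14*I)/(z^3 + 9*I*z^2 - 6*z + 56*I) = (z - I)/(z + 4*I)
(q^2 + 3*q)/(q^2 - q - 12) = q/(q - 4)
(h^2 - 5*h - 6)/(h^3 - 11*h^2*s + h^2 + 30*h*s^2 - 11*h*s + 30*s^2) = (h - 6)/(h^2 - 11*h*s + 30*s^2)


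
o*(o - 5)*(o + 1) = o^3 - 4*o^2 - 5*o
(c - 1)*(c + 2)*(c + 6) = c^3 + 7*c^2 + 4*c - 12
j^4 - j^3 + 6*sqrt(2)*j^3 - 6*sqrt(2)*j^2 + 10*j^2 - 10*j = j*(j - 1)*(j + sqrt(2))*(j + 5*sqrt(2))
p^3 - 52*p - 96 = (p - 8)*(p + 2)*(p + 6)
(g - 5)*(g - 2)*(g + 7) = g^3 - 39*g + 70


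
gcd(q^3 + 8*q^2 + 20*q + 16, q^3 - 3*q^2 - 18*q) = 1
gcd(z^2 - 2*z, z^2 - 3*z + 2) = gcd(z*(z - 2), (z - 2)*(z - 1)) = z - 2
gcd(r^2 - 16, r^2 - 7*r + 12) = r - 4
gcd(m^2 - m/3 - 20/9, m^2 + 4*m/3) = m + 4/3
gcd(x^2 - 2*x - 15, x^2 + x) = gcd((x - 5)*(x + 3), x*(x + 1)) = 1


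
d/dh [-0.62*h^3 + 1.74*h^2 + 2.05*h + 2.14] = -1.86*h^2 + 3.48*h + 2.05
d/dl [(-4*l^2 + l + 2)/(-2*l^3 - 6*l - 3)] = ((8*l - 1)*(2*l^3 + 6*l + 3) + 6*(l^2 + 1)*(-4*l^2 + l + 2))/(2*l^3 + 6*l + 3)^2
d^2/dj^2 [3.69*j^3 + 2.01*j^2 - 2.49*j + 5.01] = 22.14*j + 4.02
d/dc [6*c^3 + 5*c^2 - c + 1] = 18*c^2 + 10*c - 1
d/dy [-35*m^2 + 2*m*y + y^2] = 2*m + 2*y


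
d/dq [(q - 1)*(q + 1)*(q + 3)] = 3*q^2 + 6*q - 1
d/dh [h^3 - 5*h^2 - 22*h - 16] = 3*h^2 - 10*h - 22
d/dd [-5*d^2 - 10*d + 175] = -10*d - 10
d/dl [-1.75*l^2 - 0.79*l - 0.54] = -3.5*l - 0.79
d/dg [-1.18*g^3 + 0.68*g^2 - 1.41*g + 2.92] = -3.54*g^2 + 1.36*g - 1.41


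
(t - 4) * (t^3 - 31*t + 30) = t^4 - 4*t^3 - 31*t^2 + 154*t - 120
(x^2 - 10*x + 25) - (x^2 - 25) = 50 - 10*x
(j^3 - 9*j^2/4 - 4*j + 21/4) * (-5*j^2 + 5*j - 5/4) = -5*j^5 + 65*j^4/4 + 15*j^3/2 - 695*j^2/16 + 125*j/4 - 105/16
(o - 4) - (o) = -4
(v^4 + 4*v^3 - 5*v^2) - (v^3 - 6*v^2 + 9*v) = v^4 + 3*v^3 + v^2 - 9*v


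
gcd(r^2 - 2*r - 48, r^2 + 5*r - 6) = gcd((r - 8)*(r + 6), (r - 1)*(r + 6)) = r + 6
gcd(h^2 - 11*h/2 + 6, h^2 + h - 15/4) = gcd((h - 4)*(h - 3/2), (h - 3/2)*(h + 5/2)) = h - 3/2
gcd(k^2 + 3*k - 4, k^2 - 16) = k + 4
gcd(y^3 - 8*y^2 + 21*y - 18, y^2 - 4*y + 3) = y - 3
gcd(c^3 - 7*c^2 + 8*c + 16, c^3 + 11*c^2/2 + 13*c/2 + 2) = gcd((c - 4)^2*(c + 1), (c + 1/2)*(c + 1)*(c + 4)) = c + 1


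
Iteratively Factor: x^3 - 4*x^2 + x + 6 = (x - 3)*(x^2 - x - 2) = (x - 3)*(x + 1)*(x - 2)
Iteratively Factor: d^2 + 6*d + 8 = (d + 4)*(d + 2)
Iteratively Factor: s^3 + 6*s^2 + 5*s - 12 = (s + 4)*(s^2 + 2*s - 3) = (s + 3)*(s + 4)*(s - 1)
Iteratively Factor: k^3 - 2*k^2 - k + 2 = (k - 2)*(k^2 - 1) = (k - 2)*(k - 1)*(k + 1)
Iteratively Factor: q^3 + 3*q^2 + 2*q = (q + 2)*(q^2 + q) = q*(q + 2)*(q + 1)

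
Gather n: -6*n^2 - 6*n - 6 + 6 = -6*n^2 - 6*n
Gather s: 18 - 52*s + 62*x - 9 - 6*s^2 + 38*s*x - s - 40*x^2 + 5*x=-6*s^2 + s*(38*x - 53) - 40*x^2 + 67*x + 9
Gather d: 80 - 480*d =80 - 480*d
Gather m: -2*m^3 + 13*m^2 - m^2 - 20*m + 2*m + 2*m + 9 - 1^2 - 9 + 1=-2*m^3 + 12*m^2 - 16*m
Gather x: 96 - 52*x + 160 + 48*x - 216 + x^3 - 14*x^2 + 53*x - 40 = x^3 - 14*x^2 + 49*x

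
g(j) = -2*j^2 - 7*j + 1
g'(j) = -4*j - 7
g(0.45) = -2.56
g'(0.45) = -8.80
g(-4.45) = -7.46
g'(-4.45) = 10.80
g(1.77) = -17.66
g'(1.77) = -14.08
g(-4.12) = -4.11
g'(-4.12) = 9.48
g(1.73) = -17.10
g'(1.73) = -13.92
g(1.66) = -16.13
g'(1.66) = -13.64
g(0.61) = -4.01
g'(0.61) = -9.44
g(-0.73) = 5.04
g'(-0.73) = -4.08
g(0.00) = 1.00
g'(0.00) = -7.00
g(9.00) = -224.00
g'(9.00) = -43.00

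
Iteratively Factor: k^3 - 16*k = (k - 4)*(k^2 + 4*k) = k*(k - 4)*(k + 4)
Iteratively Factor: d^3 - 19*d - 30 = (d + 3)*(d^2 - 3*d - 10) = (d + 2)*(d + 3)*(d - 5)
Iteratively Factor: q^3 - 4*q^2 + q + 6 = (q + 1)*(q^2 - 5*q + 6) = (q - 2)*(q + 1)*(q - 3)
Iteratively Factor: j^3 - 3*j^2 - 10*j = (j)*(j^2 - 3*j - 10) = j*(j - 5)*(j + 2)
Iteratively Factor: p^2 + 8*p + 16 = (p + 4)*(p + 4)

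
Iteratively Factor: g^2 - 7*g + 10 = (g - 2)*(g - 5)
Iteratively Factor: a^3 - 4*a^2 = (a)*(a^2 - 4*a) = a*(a - 4)*(a)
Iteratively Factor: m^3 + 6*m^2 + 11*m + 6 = (m + 3)*(m^2 + 3*m + 2) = (m + 2)*(m + 3)*(m + 1)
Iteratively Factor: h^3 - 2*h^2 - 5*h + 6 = (h - 3)*(h^2 + h - 2) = (h - 3)*(h - 1)*(h + 2)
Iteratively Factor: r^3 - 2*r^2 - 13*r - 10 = (r - 5)*(r^2 + 3*r + 2) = (r - 5)*(r + 1)*(r + 2)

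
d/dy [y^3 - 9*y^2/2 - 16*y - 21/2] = 3*y^2 - 9*y - 16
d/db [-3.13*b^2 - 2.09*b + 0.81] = -6.26*b - 2.09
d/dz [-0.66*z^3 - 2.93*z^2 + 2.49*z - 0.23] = -1.98*z^2 - 5.86*z + 2.49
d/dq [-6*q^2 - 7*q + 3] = -12*q - 7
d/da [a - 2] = 1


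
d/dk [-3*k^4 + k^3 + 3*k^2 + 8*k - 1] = -12*k^3 + 3*k^2 + 6*k + 8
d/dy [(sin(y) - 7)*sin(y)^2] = (3*sin(y) - 14)*sin(y)*cos(y)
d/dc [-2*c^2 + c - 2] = 1 - 4*c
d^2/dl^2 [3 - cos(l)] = cos(l)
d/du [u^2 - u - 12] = 2*u - 1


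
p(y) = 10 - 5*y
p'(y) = -5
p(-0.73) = 13.65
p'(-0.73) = -5.00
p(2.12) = -0.60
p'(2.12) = -5.00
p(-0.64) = 13.20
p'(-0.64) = -5.00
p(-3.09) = 25.45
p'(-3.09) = -5.00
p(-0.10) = 10.50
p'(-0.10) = -5.00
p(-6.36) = 41.80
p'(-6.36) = -5.00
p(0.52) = 7.40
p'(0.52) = -5.00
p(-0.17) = 10.85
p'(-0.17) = -5.00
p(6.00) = -20.00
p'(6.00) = -5.00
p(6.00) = -20.00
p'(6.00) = -5.00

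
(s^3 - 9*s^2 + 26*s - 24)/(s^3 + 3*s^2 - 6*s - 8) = (s^2 - 7*s + 12)/(s^2 + 5*s + 4)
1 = 1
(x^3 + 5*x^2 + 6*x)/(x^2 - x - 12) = x*(x + 2)/(x - 4)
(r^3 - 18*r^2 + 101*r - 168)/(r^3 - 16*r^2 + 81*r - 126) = (r - 8)/(r - 6)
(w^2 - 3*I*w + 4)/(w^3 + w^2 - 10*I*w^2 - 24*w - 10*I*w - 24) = (w + I)/(w^2 + w*(1 - 6*I) - 6*I)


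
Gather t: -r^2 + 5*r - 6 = -r^2 + 5*r - 6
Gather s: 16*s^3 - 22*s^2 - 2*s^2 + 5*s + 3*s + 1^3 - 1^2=16*s^3 - 24*s^2 + 8*s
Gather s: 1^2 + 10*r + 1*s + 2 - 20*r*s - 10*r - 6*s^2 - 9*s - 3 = -6*s^2 + s*(-20*r - 8)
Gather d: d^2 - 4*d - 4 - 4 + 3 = d^2 - 4*d - 5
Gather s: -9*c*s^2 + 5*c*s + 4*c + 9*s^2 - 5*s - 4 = 4*c + s^2*(9 - 9*c) + s*(5*c - 5) - 4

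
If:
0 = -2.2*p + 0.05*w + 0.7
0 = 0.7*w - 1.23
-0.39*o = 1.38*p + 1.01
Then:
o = -3.86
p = 0.36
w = 1.76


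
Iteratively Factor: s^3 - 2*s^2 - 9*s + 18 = (s - 3)*(s^2 + s - 6) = (s - 3)*(s + 3)*(s - 2)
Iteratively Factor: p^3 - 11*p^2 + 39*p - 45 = (p - 5)*(p^2 - 6*p + 9) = (p - 5)*(p - 3)*(p - 3)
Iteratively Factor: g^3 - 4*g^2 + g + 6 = (g - 2)*(g^2 - 2*g - 3) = (g - 3)*(g - 2)*(g + 1)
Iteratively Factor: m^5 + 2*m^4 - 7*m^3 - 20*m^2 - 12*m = (m - 3)*(m^4 + 5*m^3 + 8*m^2 + 4*m) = (m - 3)*(m + 1)*(m^3 + 4*m^2 + 4*m) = (m - 3)*(m + 1)*(m + 2)*(m^2 + 2*m) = (m - 3)*(m + 1)*(m + 2)^2*(m)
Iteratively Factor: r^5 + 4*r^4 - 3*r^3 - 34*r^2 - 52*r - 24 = (r + 2)*(r^4 + 2*r^3 - 7*r^2 - 20*r - 12) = (r + 2)^2*(r^3 - 7*r - 6) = (r + 1)*(r + 2)^2*(r^2 - r - 6) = (r + 1)*(r + 2)^3*(r - 3)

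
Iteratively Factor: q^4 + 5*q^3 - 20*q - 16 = (q - 2)*(q^3 + 7*q^2 + 14*q + 8) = (q - 2)*(q + 2)*(q^2 + 5*q + 4) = (q - 2)*(q + 2)*(q + 4)*(q + 1)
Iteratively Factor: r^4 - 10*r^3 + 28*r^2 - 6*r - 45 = (r - 5)*(r^3 - 5*r^2 + 3*r + 9) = (r - 5)*(r + 1)*(r^2 - 6*r + 9) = (r - 5)*(r - 3)*(r + 1)*(r - 3)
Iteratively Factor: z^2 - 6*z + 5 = (z - 1)*(z - 5)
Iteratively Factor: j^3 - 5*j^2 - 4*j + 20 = (j + 2)*(j^2 - 7*j + 10) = (j - 2)*(j + 2)*(j - 5)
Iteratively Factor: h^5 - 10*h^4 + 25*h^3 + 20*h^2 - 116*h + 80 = (h - 4)*(h^4 - 6*h^3 + h^2 + 24*h - 20) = (h - 5)*(h - 4)*(h^3 - h^2 - 4*h + 4) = (h - 5)*(h - 4)*(h - 2)*(h^2 + h - 2) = (h - 5)*(h - 4)*(h - 2)*(h - 1)*(h + 2)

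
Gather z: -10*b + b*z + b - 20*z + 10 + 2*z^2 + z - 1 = -9*b + 2*z^2 + z*(b - 19) + 9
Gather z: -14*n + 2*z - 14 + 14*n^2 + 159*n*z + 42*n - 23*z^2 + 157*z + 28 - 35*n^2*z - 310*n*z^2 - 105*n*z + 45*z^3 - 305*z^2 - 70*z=14*n^2 + 28*n + 45*z^3 + z^2*(-310*n - 328) + z*(-35*n^2 + 54*n + 89) + 14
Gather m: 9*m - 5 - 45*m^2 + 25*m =-45*m^2 + 34*m - 5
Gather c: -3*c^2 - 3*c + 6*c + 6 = -3*c^2 + 3*c + 6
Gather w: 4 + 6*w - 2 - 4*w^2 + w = -4*w^2 + 7*w + 2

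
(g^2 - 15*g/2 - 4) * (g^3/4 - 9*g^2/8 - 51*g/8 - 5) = g^5/4 - 3*g^4 + 17*g^3/16 + 757*g^2/16 + 63*g + 20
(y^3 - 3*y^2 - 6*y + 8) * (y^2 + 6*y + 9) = y^5 + 3*y^4 - 15*y^3 - 55*y^2 - 6*y + 72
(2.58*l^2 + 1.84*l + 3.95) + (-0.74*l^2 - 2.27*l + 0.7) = 1.84*l^2 - 0.43*l + 4.65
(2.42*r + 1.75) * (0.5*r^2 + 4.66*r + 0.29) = 1.21*r^3 + 12.1522*r^2 + 8.8568*r + 0.5075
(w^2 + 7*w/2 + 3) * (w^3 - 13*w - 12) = w^5 + 7*w^4/2 - 10*w^3 - 115*w^2/2 - 81*w - 36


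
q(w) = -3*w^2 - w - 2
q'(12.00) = -73.00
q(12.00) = -446.00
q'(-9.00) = 53.00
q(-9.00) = -236.00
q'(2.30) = -14.80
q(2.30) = -20.17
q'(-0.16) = -0.04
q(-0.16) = -1.92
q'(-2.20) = 12.20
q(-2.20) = -14.32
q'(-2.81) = 15.86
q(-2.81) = -22.88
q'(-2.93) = 16.58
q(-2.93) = -24.82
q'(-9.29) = 54.74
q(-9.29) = -251.62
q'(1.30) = -8.80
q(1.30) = -8.37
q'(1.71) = -11.26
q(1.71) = -12.48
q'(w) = -6*w - 1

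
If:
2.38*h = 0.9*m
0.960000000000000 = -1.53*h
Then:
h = -0.63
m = -1.66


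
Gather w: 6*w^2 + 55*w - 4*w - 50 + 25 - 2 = 6*w^2 + 51*w - 27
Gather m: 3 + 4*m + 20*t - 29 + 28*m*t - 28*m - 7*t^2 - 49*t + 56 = m*(28*t - 24) - 7*t^2 - 29*t + 30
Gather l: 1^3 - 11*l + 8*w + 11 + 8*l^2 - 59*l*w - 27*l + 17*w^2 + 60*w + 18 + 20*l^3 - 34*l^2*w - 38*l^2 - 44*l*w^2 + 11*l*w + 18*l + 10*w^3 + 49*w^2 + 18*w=20*l^3 + l^2*(-34*w - 30) + l*(-44*w^2 - 48*w - 20) + 10*w^3 + 66*w^2 + 86*w + 30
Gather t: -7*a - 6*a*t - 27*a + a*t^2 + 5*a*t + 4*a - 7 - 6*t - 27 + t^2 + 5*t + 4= -30*a + t^2*(a + 1) + t*(-a - 1) - 30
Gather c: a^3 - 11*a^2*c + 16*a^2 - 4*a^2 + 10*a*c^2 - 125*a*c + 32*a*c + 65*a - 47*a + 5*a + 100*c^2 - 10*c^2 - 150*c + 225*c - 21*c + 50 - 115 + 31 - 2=a^3 + 12*a^2 + 23*a + c^2*(10*a + 90) + c*(-11*a^2 - 93*a + 54) - 36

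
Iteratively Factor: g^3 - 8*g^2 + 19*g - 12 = (g - 4)*(g^2 - 4*g + 3) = (g - 4)*(g - 3)*(g - 1)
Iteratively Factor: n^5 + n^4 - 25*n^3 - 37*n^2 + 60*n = (n - 1)*(n^4 + 2*n^3 - 23*n^2 - 60*n) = (n - 1)*(n + 3)*(n^3 - n^2 - 20*n) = n*(n - 1)*(n + 3)*(n^2 - n - 20) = n*(n - 1)*(n + 3)*(n + 4)*(n - 5)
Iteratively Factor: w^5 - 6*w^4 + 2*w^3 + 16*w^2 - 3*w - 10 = (w - 1)*(w^4 - 5*w^3 - 3*w^2 + 13*w + 10) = (w - 1)*(w + 1)*(w^3 - 6*w^2 + 3*w + 10) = (w - 5)*(w - 1)*(w + 1)*(w^2 - w - 2) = (w - 5)*(w - 1)*(w + 1)^2*(w - 2)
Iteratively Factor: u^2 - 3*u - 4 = (u + 1)*(u - 4)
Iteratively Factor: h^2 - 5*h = (h)*(h - 5)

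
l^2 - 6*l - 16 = (l - 8)*(l + 2)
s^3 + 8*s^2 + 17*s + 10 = (s + 1)*(s + 2)*(s + 5)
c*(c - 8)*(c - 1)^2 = c^4 - 10*c^3 + 17*c^2 - 8*c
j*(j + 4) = j^2 + 4*j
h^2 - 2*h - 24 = (h - 6)*(h + 4)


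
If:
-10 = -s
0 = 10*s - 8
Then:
No Solution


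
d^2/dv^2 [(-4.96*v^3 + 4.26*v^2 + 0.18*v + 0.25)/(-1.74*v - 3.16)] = (30.033792*v^3 + 163.632384*v^2 + 297.171456*v - 84.611688)/(5.268024*v^3 + 28.701648*v^2 + 52.124832*v + 31.554496)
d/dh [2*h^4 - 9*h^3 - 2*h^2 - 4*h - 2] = 8*h^3 - 27*h^2 - 4*h - 4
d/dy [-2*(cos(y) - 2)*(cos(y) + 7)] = 2*(2*cos(y) + 5)*sin(y)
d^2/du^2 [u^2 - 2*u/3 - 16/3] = 2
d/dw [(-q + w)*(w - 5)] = -q + 2*w - 5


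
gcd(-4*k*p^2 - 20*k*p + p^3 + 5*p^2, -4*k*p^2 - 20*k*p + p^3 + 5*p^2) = -4*k*p^2 - 20*k*p + p^3 + 5*p^2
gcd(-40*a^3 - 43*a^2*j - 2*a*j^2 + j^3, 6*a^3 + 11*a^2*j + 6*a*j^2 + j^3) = a + j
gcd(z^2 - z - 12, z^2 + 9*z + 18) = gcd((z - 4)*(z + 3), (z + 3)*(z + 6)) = z + 3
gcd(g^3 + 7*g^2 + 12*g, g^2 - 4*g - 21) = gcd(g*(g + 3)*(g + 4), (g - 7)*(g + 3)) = g + 3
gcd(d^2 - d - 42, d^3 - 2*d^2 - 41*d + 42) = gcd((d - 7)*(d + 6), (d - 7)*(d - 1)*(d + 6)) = d^2 - d - 42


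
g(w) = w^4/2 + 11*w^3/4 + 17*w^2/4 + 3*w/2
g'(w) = 2*w^3 + 33*w^2/4 + 17*w/2 + 3/2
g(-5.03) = 70.08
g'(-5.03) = -87.05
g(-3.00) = 0.00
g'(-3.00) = -3.75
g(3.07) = 168.64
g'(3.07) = 163.22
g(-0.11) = -0.12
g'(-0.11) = 0.66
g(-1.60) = 0.49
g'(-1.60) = 0.83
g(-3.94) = 12.36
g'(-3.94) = -26.25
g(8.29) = 4232.75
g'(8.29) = 1778.38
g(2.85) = 135.44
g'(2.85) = 139.03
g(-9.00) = 1606.50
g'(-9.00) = -864.75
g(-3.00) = 0.00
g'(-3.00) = -3.75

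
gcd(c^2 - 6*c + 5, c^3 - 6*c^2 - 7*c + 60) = c - 5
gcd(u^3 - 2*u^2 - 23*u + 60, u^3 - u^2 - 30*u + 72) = u^2 - 7*u + 12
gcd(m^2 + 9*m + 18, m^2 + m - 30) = m + 6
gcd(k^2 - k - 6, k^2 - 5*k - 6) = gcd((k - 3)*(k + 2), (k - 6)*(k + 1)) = 1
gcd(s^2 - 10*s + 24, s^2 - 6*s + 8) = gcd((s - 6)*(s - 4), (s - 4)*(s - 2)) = s - 4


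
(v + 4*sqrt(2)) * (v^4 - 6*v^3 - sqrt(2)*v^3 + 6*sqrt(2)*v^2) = v^5 - 6*v^4 + 3*sqrt(2)*v^4 - 18*sqrt(2)*v^3 - 8*v^3 + 48*v^2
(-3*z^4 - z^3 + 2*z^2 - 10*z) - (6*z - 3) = -3*z^4 - z^3 + 2*z^2 - 16*z + 3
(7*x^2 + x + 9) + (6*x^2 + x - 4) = 13*x^2 + 2*x + 5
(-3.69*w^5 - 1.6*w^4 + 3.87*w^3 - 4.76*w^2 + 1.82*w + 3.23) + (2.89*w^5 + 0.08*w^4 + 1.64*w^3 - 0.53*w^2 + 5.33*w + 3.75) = -0.8*w^5 - 1.52*w^4 + 5.51*w^3 - 5.29*w^2 + 7.15*w + 6.98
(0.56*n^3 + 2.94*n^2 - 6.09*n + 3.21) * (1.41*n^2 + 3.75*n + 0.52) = 0.7896*n^5 + 6.2454*n^4 + 2.7293*n^3 - 16.7826*n^2 + 8.8707*n + 1.6692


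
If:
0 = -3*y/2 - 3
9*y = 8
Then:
No Solution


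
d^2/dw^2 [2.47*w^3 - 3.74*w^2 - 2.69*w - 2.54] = 14.82*w - 7.48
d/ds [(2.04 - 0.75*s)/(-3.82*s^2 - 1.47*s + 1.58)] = (-2.865*s^2 + 15.5856*s + 1.8138)/(14.5924*s^4 + 11.2308*s^3 - 9.9103*s^2 - 4.6452*s + 2.4964)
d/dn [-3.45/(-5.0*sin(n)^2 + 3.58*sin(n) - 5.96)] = (12.351 - 34.5*sin(n))*cos(n)/(5.0*sin(n)^2 - 3.58*sin(n) + 5.96)^2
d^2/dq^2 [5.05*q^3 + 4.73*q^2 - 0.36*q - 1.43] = 30.3*q + 9.46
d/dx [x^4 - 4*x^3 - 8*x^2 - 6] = 4*x*(x^2 - 3*x - 4)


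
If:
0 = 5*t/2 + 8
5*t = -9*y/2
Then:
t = -16/5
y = 32/9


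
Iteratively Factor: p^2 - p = (p)*(p - 1)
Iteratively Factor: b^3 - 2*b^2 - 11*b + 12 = (b + 3)*(b^2 - 5*b + 4) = (b - 1)*(b + 3)*(b - 4)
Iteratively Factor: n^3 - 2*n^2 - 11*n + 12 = (n - 1)*(n^2 - n - 12) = (n - 1)*(n + 3)*(n - 4)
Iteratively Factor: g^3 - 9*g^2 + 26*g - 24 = (g - 3)*(g^2 - 6*g + 8) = (g - 4)*(g - 3)*(g - 2)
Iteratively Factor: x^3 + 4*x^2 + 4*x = (x + 2)*(x^2 + 2*x) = (x + 2)^2*(x)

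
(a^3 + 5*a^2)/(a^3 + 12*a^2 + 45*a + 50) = a^2/(a^2 + 7*a + 10)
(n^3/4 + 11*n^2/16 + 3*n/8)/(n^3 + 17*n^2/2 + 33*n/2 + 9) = n*(4*n^2 + 11*n + 6)/(8*(2*n^3 + 17*n^2 + 33*n + 18))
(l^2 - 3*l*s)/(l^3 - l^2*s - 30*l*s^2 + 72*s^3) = l/(l^2 + 2*l*s - 24*s^2)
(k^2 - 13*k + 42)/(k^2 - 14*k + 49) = (k - 6)/(k - 7)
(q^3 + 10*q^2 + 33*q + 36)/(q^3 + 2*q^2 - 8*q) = (q^2 + 6*q + 9)/(q*(q - 2))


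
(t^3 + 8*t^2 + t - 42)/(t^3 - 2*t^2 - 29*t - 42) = (t^2 + 5*t - 14)/(t^2 - 5*t - 14)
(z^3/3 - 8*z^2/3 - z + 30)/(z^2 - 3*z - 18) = z/3 - 5/3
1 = 1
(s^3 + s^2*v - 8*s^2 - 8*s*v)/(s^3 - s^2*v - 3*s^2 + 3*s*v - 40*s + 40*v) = s*(s + v)/(s^2 - s*v + 5*s - 5*v)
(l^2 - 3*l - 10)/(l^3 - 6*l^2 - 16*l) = (l - 5)/(l*(l - 8))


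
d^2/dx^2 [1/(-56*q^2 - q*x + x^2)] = 2*(-56*q^2 - q*x + x^2 - (q - 2*x)^2)/(56*q^2 + q*x - x^2)^3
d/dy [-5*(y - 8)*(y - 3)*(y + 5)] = -15*y^2 + 60*y + 155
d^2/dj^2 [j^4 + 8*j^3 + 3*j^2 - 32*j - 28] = 12*j^2 + 48*j + 6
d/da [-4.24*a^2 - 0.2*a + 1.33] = -8.48*a - 0.2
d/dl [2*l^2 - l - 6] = 4*l - 1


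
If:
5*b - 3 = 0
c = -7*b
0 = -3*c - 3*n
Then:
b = 3/5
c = -21/5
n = 21/5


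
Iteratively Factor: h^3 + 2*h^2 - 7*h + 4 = (h - 1)*(h^2 + 3*h - 4) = (h - 1)*(h + 4)*(h - 1)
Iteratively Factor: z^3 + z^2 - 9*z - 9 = (z + 1)*(z^2 - 9) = (z - 3)*(z + 1)*(z + 3)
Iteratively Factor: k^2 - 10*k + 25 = (k - 5)*(k - 5)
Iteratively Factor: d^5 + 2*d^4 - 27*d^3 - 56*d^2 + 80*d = (d + 4)*(d^4 - 2*d^3 - 19*d^2 + 20*d) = (d + 4)^2*(d^3 - 6*d^2 + 5*d) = (d - 1)*(d + 4)^2*(d^2 - 5*d) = (d - 5)*(d - 1)*(d + 4)^2*(d)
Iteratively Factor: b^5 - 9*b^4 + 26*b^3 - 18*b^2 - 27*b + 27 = (b + 1)*(b^4 - 10*b^3 + 36*b^2 - 54*b + 27) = (b - 3)*(b + 1)*(b^3 - 7*b^2 + 15*b - 9) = (b - 3)^2*(b + 1)*(b^2 - 4*b + 3) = (b - 3)^2*(b - 1)*(b + 1)*(b - 3)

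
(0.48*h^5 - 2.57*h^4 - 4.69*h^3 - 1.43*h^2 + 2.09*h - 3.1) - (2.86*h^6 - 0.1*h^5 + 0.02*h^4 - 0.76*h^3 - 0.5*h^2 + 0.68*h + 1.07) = -2.86*h^6 + 0.58*h^5 - 2.59*h^4 - 3.93*h^3 - 0.93*h^2 + 1.41*h - 4.17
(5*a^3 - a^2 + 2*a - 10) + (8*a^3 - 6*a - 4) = 13*a^3 - a^2 - 4*a - 14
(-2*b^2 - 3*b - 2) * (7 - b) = 2*b^3 - 11*b^2 - 19*b - 14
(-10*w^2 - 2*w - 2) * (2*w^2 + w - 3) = -20*w^4 - 14*w^3 + 24*w^2 + 4*w + 6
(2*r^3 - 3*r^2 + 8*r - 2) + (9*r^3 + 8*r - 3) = 11*r^3 - 3*r^2 + 16*r - 5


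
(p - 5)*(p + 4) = p^2 - p - 20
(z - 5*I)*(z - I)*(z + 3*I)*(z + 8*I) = z^4 + 5*I*z^3 + 37*z^2 + 89*I*z + 120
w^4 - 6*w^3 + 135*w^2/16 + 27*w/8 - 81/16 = (w - 3)^2*(w - 3/4)*(w + 3/4)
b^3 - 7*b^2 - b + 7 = (b - 7)*(b - 1)*(b + 1)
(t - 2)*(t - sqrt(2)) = t^2 - 2*t - sqrt(2)*t + 2*sqrt(2)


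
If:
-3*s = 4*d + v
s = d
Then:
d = -v/7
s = -v/7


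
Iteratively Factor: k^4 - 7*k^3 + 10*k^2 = (k - 2)*(k^3 - 5*k^2) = k*(k - 2)*(k^2 - 5*k) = k*(k - 5)*(k - 2)*(k)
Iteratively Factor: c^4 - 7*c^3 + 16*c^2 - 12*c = (c)*(c^3 - 7*c^2 + 16*c - 12) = c*(c - 2)*(c^2 - 5*c + 6) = c*(c - 2)^2*(c - 3)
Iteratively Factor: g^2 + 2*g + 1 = (g + 1)*(g + 1)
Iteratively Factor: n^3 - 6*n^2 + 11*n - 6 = (n - 2)*(n^2 - 4*n + 3) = (n - 2)*(n - 1)*(n - 3)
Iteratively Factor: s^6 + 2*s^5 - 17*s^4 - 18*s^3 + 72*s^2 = (s + 4)*(s^5 - 2*s^4 - 9*s^3 + 18*s^2) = (s + 3)*(s + 4)*(s^4 - 5*s^3 + 6*s^2) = s*(s + 3)*(s + 4)*(s^3 - 5*s^2 + 6*s) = s^2*(s + 3)*(s + 4)*(s^2 - 5*s + 6) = s^2*(s - 2)*(s + 3)*(s + 4)*(s - 3)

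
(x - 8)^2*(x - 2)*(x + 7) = x^4 - 11*x^3 - 30*x^2 + 544*x - 896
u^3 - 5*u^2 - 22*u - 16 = (u - 8)*(u + 1)*(u + 2)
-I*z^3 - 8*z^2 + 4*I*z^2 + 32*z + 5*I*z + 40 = (z - 5)*(z - 8*I)*(-I*z - I)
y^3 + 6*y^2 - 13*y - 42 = (y - 3)*(y + 2)*(y + 7)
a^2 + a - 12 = (a - 3)*(a + 4)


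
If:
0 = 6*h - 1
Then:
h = 1/6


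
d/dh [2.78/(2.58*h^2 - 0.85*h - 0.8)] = (2.363 - 14.3448*h)/(-2.58*h^2 + 0.85*h + 0.8)^2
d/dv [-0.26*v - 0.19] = -0.260000000000000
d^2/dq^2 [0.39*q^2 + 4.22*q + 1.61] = 0.780000000000000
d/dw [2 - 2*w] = -2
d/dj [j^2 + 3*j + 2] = 2*j + 3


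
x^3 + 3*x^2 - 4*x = x*(x - 1)*(x + 4)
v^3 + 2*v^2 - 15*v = v*(v - 3)*(v + 5)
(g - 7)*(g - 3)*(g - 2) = g^3 - 12*g^2 + 41*g - 42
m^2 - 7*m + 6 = (m - 6)*(m - 1)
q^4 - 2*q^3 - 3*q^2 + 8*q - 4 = (q - 2)*(q - 1)^2*(q + 2)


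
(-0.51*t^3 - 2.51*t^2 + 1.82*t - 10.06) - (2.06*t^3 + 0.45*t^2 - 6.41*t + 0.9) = -2.57*t^3 - 2.96*t^2 + 8.23*t - 10.96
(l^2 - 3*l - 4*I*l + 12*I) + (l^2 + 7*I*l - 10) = 2*l^2 - 3*l + 3*I*l - 10 + 12*I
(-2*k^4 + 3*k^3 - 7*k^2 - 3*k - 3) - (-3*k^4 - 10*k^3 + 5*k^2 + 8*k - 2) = k^4 + 13*k^3 - 12*k^2 - 11*k - 1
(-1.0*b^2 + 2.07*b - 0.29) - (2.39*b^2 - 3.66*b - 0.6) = -3.39*b^2 + 5.73*b + 0.31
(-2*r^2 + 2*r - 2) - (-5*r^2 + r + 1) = 3*r^2 + r - 3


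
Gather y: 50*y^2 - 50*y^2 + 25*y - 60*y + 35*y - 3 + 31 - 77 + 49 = 0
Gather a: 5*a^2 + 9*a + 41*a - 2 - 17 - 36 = 5*a^2 + 50*a - 55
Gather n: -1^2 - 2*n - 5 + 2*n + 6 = 0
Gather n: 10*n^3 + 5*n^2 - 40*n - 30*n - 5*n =10*n^3 + 5*n^2 - 75*n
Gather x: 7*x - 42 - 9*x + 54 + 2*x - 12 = 0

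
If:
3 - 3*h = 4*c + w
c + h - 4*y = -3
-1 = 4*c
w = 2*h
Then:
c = -1/4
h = 4/5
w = 8/5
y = 71/80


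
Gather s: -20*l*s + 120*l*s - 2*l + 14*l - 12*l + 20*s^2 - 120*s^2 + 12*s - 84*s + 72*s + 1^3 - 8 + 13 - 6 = 100*l*s - 100*s^2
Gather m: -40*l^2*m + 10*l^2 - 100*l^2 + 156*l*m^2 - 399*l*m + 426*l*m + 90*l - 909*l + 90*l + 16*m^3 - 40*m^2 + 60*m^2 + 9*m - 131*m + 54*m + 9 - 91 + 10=-90*l^2 - 729*l + 16*m^3 + m^2*(156*l + 20) + m*(-40*l^2 + 27*l - 68) - 72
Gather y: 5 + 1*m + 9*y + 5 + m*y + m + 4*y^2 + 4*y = 2*m + 4*y^2 + y*(m + 13) + 10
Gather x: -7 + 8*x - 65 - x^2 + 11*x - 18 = -x^2 + 19*x - 90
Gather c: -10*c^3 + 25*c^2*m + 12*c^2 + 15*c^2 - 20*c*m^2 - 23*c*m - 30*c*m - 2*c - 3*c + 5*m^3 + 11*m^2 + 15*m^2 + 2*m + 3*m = -10*c^3 + c^2*(25*m + 27) + c*(-20*m^2 - 53*m - 5) + 5*m^3 + 26*m^2 + 5*m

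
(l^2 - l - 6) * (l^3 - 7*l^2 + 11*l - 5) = l^5 - 8*l^4 + 12*l^3 + 26*l^2 - 61*l + 30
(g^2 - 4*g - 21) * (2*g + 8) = 2*g^3 - 74*g - 168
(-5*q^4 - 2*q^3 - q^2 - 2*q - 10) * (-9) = 45*q^4 + 18*q^3 + 9*q^2 + 18*q + 90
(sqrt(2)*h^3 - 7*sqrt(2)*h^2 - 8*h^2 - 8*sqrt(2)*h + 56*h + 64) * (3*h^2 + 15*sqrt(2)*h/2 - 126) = 3*sqrt(2)*h^5 - 21*sqrt(2)*h^4 - 9*h^4 - 210*sqrt(2)*h^3 + 63*h^3 + 1080*h^2 + 1302*sqrt(2)*h^2 - 7056*h + 1488*sqrt(2)*h - 8064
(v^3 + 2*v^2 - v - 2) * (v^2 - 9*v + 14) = v^5 - 7*v^4 - 5*v^3 + 35*v^2 + 4*v - 28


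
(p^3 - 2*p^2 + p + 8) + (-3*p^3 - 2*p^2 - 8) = -2*p^3 - 4*p^2 + p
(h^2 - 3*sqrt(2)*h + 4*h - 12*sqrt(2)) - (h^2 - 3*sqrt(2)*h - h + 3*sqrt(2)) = 5*h - 15*sqrt(2)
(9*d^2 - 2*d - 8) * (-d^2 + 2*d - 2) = -9*d^4 + 20*d^3 - 14*d^2 - 12*d + 16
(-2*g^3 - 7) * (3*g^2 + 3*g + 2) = -6*g^5 - 6*g^4 - 4*g^3 - 21*g^2 - 21*g - 14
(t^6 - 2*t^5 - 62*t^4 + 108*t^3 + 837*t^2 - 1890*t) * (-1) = -t^6 + 2*t^5 + 62*t^4 - 108*t^3 - 837*t^2 + 1890*t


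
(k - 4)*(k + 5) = k^2 + k - 20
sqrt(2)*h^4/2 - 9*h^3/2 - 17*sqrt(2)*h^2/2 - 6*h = h*(h - 6*sqrt(2))*(h + sqrt(2))*(sqrt(2)*h/2 + 1/2)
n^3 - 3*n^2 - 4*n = n*(n - 4)*(n + 1)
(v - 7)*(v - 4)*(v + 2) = v^3 - 9*v^2 + 6*v + 56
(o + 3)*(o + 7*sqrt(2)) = o^2 + 3*o + 7*sqrt(2)*o + 21*sqrt(2)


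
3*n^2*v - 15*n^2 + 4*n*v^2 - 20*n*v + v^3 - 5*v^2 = (n + v)*(3*n + v)*(v - 5)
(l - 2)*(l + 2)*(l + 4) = l^3 + 4*l^2 - 4*l - 16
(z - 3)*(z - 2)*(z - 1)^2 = z^4 - 7*z^3 + 17*z^2 - 17*z + 6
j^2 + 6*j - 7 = (j - 1)*(j + 7)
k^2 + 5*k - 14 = (k - 2)*(k + 7)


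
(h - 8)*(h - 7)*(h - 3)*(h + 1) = h^4 - 17*h^3 + 83*h^2 - 67*h - 168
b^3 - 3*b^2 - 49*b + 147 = (b - 7)*(b - 3)*(b + 7)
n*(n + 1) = n^2 + n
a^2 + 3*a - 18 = (a - 3)*(a + 6)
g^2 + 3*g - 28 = (g - 4)*(g + 7)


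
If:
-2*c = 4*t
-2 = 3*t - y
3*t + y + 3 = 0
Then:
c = 5/3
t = -5/6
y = -1/2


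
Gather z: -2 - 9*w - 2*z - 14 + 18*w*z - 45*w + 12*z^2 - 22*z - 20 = -54*w + 12*z^2 + z*(18*w - 24) - 36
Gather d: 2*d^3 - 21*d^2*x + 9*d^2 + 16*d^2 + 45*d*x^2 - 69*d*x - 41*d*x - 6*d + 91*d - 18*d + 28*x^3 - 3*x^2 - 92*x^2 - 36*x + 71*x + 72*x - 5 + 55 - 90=2*d^3 + d^2*(25 - 21*x) + d*(45*x^2 - 110*x + 67) + 28*x^3 - 95*x^2 + 107*x - 40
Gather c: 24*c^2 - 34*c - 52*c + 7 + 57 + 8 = 24*c^2 - 86*c + 72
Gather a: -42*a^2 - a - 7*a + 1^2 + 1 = -42*a^2 - 8*a + 2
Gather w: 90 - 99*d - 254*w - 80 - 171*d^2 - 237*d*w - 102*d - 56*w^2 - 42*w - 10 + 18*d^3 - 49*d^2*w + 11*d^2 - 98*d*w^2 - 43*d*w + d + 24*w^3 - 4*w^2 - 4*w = 18*d^3 - 160*d^2 - 200*d + 24*w^3 + w^2*(-98*d - 60) + w*(-49*d^2 - 280*d - 300)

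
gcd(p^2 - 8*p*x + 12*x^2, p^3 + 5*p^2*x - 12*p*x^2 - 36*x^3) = 1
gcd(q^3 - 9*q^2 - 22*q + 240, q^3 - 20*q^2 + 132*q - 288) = q^2 - 14*q + 48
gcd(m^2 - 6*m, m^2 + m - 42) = m - 6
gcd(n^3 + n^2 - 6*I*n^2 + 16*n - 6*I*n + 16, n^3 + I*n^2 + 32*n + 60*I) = n + 2*I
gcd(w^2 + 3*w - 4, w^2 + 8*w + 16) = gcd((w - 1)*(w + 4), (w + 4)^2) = w + 4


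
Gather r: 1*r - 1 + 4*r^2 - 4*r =4*r^2 - 3*r - 1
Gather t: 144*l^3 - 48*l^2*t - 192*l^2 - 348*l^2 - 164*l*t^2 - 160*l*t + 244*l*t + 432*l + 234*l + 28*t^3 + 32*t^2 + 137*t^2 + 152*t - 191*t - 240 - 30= 144*l^3 - 540*l^2 + 666*l + 28*t^3 + t^2*(169 - 164*l) + t*(-48*l^2 + 84*l - 39) - 270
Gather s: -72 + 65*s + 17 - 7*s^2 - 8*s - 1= -7*s^2 + 57*s - 56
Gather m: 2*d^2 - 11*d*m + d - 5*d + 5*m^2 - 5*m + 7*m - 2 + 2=2*d^2 - 4*d + 5*m^2 + m*(2 - 11*d)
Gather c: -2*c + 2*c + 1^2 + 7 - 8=0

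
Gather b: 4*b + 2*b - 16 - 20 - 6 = 6*b - 42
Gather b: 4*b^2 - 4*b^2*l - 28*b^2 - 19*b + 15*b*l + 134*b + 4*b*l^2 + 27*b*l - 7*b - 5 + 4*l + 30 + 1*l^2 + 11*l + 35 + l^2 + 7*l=b^2*(-4*l - 24) + b*(4*l^2 + 42*l + 108) + 2*l^2 + 22*l + 60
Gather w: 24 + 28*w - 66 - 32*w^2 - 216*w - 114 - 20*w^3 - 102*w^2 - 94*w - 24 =-20*w^3 - 134*w^2 - 282*w - 180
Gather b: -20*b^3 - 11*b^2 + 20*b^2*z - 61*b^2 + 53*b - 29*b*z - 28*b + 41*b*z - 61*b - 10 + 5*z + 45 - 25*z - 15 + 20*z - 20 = -20*b^3 + b^2*(20*z - 72) + b*(12*z - 36)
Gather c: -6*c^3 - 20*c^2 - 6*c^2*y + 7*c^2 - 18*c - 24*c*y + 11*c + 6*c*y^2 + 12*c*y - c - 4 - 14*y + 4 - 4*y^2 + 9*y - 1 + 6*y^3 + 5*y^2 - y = -6*c^3 + c^2*(-6*y - 13) + c*(6*y^2 - 12*y - 8) + 6*y^3 + y^2 - 6*y - 1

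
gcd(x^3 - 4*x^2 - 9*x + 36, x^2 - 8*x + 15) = x - 3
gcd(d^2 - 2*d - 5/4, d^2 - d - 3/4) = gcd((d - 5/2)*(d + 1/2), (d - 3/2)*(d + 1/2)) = d + 1/2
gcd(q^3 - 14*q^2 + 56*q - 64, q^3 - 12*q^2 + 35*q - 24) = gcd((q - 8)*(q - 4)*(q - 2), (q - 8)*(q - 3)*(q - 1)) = q - 8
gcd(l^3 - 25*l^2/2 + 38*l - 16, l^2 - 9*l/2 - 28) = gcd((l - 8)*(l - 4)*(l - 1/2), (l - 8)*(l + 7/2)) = l - 8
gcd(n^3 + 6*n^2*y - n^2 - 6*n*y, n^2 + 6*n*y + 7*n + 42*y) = n + 6*y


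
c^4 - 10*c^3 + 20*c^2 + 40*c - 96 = (c - 6)*(c - 4)*(c - 2)*(c + 2)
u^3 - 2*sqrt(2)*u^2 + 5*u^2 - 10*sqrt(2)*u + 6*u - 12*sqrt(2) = (u + 2)*(u + 3)*(u - 2*sqrt(2))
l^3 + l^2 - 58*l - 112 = (l - 8)*(l + 2)*(l + 7)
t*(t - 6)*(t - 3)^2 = t^4 - 12*t^3 + 45*t^2 - 54*t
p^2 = p^2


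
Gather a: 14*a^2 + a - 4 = 14*a^2 + a - 4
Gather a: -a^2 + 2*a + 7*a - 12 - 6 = -a^2 + 9*a - 18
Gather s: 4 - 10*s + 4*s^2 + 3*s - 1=4*s^2 - 7*s + 3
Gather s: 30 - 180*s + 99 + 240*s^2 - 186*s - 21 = 240*s^2 - 366*s + 108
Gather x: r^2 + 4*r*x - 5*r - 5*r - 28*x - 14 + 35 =r^2 - 10*r + x*(4*r - 28) + 21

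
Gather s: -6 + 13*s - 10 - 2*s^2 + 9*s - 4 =-2*s^2 + 22*s - 20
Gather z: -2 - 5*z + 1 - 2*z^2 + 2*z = -2*z^2 - 3*z - 1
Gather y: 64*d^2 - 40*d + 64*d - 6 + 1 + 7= 64*d^2 + 24*d + 2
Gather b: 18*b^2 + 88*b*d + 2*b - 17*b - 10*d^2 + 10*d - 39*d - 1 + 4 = 18*b^2 + b*(88*d - 15) - 10*d^2 - 29*d + 3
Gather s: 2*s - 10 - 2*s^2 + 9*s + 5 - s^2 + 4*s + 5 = -3*s^2 + 15*s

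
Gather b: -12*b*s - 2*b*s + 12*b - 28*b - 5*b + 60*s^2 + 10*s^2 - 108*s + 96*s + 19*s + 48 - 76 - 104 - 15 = b*(-14*s - 21) + 70*s^2 + 7*s - 147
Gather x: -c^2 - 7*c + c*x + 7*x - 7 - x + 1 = -c^2 - 7*c + x*(c + 6) - 6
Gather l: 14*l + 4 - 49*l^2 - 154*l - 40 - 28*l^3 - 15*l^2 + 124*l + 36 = -28*l^3 - 64*l^2 - 16*l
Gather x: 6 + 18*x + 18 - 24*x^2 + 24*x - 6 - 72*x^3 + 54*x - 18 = -72*x^3 - 24*x^2 + 96*x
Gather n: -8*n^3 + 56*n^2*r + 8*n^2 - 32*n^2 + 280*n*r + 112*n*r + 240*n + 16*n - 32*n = -8*n^3 + n^2*(56*r - 24) + n*(392*r + 224)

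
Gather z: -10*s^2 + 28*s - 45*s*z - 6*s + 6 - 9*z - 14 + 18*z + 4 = -10*s^2 + 22*s + z*(9 - 45*s) - 4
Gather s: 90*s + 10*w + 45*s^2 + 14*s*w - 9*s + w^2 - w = 45*s^2 + s*(14*w + 81) + w^2 + 9*w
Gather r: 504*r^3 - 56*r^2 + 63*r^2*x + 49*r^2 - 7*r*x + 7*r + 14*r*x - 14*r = 504*r^3 + r^2*(63*x - 7) + r*(7*x - 7)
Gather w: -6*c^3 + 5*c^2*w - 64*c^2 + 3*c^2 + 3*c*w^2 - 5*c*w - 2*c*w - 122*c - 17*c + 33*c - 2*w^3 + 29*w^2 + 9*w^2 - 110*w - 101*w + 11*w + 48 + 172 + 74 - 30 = -6*c^3 - 61*c^2 - 106*c - 2*w^3 + w^2*(3*c + 38) + w*(5*c^2 - 7*c - 200) + 264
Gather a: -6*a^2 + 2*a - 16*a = -6*a^2 - 14*a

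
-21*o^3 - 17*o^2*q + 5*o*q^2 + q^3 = (-3*o + q)*(o + q)*(7*o + q)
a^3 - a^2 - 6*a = a*(a - 3)*(a + 2)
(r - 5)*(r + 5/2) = r^2 - 5*r/2 - 25/2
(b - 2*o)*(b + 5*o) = b^2 + 3*b*o - 10*o^2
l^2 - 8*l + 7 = (l - 7)*(l - 1)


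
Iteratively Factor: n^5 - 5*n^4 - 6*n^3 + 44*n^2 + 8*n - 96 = (n - 2)*(n^4 - 3*n^3 - 12*n^2 + 20*n + 48) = (n - 3)*(n - 2)*(n^3 - 12*n - 16) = (n - 3)*(n - 2)*(n + 2)*(n^2 - 2*n - 8) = (n - 3)*(n - 2)*(n + 2)^2*(n - 4)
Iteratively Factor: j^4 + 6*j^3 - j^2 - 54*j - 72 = (j + 4)*(j^3 + 2*j^2 - 9*j - 18) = (j + 3)*(j + 4)*(j^2 - j - 6) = (j - 3)*(j + 3)*(j + 4)*(j + 2)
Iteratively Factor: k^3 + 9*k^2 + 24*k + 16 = (k + 4)*(k^2 + 5*k + 4) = (k + 1)*(k + 4)*(k + 4)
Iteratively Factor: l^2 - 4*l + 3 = (l - 1)*(l - 3)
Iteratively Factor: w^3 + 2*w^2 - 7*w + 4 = (w - 1)*(w^2 + 3*w - 4) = (w - 1)*(w + 4)*(w - 1)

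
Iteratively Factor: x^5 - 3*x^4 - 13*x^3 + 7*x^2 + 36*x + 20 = (x + 2)*(x^4 - 5*x^3 - 3*x^2 + 13*x + 10) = (x - 5)*(x + 2)*(x^3 - 3*x - 2) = (x - 5)*(x + 1)*(x + 2)*(x^2 - x - 2) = (x - 5)*(x - 2)*(x + 1)*(x + 2)*(x + 1)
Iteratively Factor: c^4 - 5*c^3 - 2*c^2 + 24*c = (c - 4)*(c^3 - c^2 - 6*c) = c*(c - 4)*(c^2 - c - 6) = c*(c - 4)*(c + 2)*(c - 3)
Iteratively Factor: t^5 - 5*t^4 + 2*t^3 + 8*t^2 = (t)*(t^4 - 5*t^3 + 2*t^2 + 8*t) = t*(t - 2)*(t^3 - 3*t^2 - 4*t) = t*(t - 2)*(t + 1)*(t^2 - 4*t) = t^2*(t - 2)*(t + 1)*(t - 4)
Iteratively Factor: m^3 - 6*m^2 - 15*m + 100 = (m + 4)*(m^2 - 10*m + 25) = (m - 5)*(m + 4)*(m - 5)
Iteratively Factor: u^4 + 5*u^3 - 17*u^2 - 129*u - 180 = (u - 5)*(u^3 + 10*u^2 + 33*u + 36) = (u - 5)*(u + 4)*(u^2 + 6*u + 9) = (u - 5)*(u + 3)*(u + 4)*(u + 3)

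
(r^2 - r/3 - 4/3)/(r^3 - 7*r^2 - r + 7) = (r - 4/3)/(r^2 - 8*r + 7)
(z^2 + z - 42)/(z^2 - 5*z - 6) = (z + 7)/(z + 1)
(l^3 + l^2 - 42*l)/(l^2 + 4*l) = (l^2 + l - 42)/(l + 4)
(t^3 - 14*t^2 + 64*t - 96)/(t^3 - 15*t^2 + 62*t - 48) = (t^2 - 8*t + 16)/(t^2 - 9*t + 8)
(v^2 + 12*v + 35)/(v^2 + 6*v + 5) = (v + 7)/(v + 1)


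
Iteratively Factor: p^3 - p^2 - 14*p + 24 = (p - 3)*(p^2 + 2*p - 8) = (p - 3)*(p - 2)*(p + 4)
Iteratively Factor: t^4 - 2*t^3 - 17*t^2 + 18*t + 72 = (t + 2)*(t^3 - 4*t^2 - 9*t + 36) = (t - 4)*(t + 2)*(t^2 - 9) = (t - 4)*(t + 2)*(t + 3)*(t - 3)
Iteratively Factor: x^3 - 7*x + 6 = (x - 2)*(x^2 + 2*x - 3) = (x - 2)*(x - 1)*(x + 3)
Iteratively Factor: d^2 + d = (d)*(d + 1)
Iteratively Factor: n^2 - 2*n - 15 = (n - 5)*(n + 3)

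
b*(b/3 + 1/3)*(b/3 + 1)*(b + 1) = b^4/9 + 5*b^3/9 + 7*b^2/9 + b/3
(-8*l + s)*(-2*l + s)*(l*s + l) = 16*l^3*s + 16*l^3 - 10*l^2*s^2 - 10*l^2*s + l*s^3 + l*s^2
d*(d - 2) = d^2 - 2*d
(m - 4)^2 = m^2 - 8*m + 16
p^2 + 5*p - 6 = (p - 1)*(p + 6)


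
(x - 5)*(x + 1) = x^2 - 4*x - 5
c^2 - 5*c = c*(c - 5)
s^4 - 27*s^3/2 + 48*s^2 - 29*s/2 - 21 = (s - 7)*(s - 6)*(s - 1)*(s + 1/2)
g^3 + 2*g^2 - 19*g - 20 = (g - 4)*(g + 1)*(g + 5)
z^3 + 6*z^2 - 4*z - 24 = (z - 2)*(z + 2)*(z + 6)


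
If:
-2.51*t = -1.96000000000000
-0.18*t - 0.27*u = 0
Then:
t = 0.78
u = -0.52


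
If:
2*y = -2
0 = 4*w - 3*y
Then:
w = -3/4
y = -1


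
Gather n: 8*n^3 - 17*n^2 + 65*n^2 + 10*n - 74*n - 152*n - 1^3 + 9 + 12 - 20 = 8*n^3 + 48*n^2 - 216*n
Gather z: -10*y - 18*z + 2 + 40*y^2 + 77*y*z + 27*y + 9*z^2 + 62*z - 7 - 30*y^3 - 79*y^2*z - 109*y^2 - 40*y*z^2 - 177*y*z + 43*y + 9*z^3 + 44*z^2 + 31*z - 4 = -30*y^3 - 69*y^2 + 60*y + 9*z^3 + z^2*(53 - 40*y) + z*(-79*y^2 - 100*y + 75) - 9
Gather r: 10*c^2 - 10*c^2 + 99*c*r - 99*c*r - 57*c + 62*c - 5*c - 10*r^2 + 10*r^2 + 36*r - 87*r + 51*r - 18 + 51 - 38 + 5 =0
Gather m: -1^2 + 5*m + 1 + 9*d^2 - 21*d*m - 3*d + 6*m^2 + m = 9*d^2 - 3*d + 6*m^2 + m*(6 - 21*d)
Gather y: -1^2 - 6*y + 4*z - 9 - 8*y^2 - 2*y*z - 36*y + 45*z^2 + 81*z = -8*y^2 + y*(-2*z - 42) + 45*z^2 + 85*z - 10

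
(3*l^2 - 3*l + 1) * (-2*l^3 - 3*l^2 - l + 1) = -6*l^5 - 3*l^4 + 4*l^3 + 3*l^2 - 4*l + 1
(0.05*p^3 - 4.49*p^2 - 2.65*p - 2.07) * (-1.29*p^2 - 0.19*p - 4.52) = -0.0645*p^5 + 5.7826*p^4 + 4.0456*p^3 + 23.4686*p^2 + 12.3713*p + 9.3564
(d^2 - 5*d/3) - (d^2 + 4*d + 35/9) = -17*d/3 - 35/9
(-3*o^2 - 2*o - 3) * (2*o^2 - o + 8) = -6*o^4 - o^3 - 28*o^2 - 13*o - 24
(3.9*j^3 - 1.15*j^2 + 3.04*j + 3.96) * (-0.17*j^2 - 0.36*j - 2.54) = -0.663*j^5 - 1.2085*j^4 - 10.0088*j^3 + 1.1534*j^2 - 9.1472*j - 10.0584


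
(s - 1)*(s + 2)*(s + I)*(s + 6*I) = s^4 + s^3 + 7*I*s^3 - 8*s^2 + 7*I*s^2 - 6*s - 14*I*s + 12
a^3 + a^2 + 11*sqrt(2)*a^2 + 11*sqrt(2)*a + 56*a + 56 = (a + 1)*(a + 4*sqrt(2))*(a + 7*sqrt(2))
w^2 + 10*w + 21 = (w + 3)*(w + 7)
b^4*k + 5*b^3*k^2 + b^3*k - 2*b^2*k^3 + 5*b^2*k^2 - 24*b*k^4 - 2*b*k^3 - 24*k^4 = (b - 2*k)*(b + 3*k)*(b + 4*k)*(b*k + k)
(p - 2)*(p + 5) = p^2 + 3*p - 10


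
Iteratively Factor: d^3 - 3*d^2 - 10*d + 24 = (d - 4)*(d^2 + d - 6) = (d - 4)*(d + 3)*(d - 2)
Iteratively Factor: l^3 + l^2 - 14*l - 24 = (l - 4)*(l^2 + 5*l + 6) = (l - 4)*(l + 2)*(l + 3)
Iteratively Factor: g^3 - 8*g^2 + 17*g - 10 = (g - 1)*(g^2 - 7*g + 10) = (g - 2)*(g - 1)*(g - 5)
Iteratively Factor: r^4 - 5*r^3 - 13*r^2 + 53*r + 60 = (r + 3)*(r^3 - 8*r^2 + 11*r + 20) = (r + 1)*(r + 3)*(r^2 - 9*r + 20) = (r - 4)*(r + 1)*(r + 3)*(r - 5)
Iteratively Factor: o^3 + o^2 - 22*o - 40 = (o + 2)*(o^2 - o - 20) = (o - 5)*(o + 2)*(o + 4)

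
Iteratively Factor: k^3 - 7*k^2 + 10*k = (k - 5)*(k^2 - 2*k) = k*(k - 5)*(k - 2)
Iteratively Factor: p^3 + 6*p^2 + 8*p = (p + 4)*(p^2 + 2*p) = p*(p + 4)*(p + 2)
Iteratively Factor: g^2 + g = (g + 1)*(g)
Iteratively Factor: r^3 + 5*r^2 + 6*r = (r + 3)*(r^2 + 2*r) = (r + 2)*(r + 3)*(r)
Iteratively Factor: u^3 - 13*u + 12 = (u - 3)*(u^2 + 3*u - 4) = (u - 3)*(u + 4)*(u - 1)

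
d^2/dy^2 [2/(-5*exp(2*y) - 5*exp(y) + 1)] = 10*(-10*(2*exp(y) + 1)^2*exp(y) + (4*exp(y) + 1)*(5*exp(2*y) + 5*exp(y) - 1))*exp(y)/(5*exp(2*y) + 5*exp(y) - 1)^3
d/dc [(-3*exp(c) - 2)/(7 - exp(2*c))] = (-2*(3*exp(c) + 2)*exp(c) + 3*exp(2*c) - 21)*exp(c)/(exp(2*c) - 7)^2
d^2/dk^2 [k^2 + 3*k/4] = 2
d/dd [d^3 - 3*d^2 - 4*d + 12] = 3*d^2 - 6*d - 4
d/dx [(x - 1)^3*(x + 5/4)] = (x - 1)^2*(16*x + 11)/4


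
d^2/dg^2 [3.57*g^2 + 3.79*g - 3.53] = 7.14000000000000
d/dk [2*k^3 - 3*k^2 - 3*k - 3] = 6*k^2 - 6*k - 3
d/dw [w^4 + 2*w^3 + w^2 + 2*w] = 4*w^3 + 6*w^2 + 2*w + 2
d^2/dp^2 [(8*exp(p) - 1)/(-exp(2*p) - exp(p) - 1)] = (-8*exp(4*p) + 12*exp(3*p) + 51*exp(2*p) + 5*exp(p) - 9)*exp(p)/(exp(6*p) + 3*exp(5*p) + 6*exp(4*p) + 7*exp(3*p) + 6*exp(2*p) + 3*exp(p) + 1)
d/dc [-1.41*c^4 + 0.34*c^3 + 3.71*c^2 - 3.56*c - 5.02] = -5.64*c^3 + 1.02*c^2 + 7.42*c - 3.56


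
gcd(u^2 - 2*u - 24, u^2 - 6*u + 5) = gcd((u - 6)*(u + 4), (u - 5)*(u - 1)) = 1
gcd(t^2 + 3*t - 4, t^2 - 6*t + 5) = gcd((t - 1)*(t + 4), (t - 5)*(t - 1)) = t - 1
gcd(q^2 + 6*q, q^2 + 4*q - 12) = q + 6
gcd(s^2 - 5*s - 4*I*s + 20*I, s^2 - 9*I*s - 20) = s - 4*I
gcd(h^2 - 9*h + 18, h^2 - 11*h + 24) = h - 3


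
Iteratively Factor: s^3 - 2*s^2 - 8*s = (s + 2)*(s^2 - 4*s) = (s - 4)*(s + 2)*(s)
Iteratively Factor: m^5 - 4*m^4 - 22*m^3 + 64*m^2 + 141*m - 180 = (m - 5)*(m^4 + m^3 - 17*m^2 - 21*m + 36) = (m - 5)*(m - 4)*(m^3 + 5*m^2 + 3*m - 9) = (m - 5)*(m - 4)*(m - 1)*(m^2 + 6*m + 9) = (m - 5)*(m - 4)*(m - 1)*(m + 3)*(m + 3)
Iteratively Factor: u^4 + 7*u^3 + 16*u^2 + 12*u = (u + 2)*(u^3 + 5*u^2 + 6*u) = (u + 2)*(u + 3)*(u^2 + 2*u) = (u + 2)^2*(u + 3)*(u)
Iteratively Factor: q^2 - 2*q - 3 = (q + 1)*(q - 3)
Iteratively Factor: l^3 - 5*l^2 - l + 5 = (l - 1)*(l^2 - 4*l - 5) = (l - 1)*(l + 1)*(l - 5)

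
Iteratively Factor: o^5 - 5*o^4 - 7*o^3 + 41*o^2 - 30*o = (o - 2)*(o^4 - 3*o^3 - 13*o^2 + 15*o) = (o - 5)*(o - 2)*(o^3 + 2*o^2 - 3*o) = (o - 5)*(o - 2)*(o - 1)*(o^2 + 3*o) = o*(o - 5)*(o - 2)*(o - 1)*(o + 3)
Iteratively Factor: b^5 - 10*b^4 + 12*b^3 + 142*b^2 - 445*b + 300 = (b - 1)*(b^4 - 9*b^3 + 3*b^2 + 145*b - 300) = (b - 5)*(b - 1)*(b^3 - 4*b^2 - 17*b + 60) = (b - 5)*(b - 1)*(b + 4)*(b^2 - 8*b + 15) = (b - 5)^2*(b - 1)*(b + 4)*(b - 3)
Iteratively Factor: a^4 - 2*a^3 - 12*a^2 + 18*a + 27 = (a + 3)*(a^3 - 5*a^2 + 3*a + 9) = (a + 1)*(a + 3)*(a^2 - 6*a + 9) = (a - 3)*(a + 1)*(a + 3)*(a - 3)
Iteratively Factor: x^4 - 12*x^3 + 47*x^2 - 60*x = (x - 4)*(x^3 - 8*x^2 + 15*x) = x*(x - 4)*(x^2 - 8*x + 15) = x*(x - 5)*(x - 4)*(x - 3)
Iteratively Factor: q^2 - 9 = (q - 3)*(q + 3)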